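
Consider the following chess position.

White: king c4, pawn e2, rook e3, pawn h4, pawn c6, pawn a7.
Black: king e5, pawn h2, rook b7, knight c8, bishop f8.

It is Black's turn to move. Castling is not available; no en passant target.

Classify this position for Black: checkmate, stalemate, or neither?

neither

Black to move; black king on e5.
In check: yes, from the white rook on e3.
King squares — d4: attacked by Kc4; e4: attacked by Re3; f4: available; d5: attacked by Kc4; f5: available; d6: available; e6: attacked by Re3; f6: available.
Legal moves for Black: Kf6, Kd6, Kf5, Kf4.
Black is in check but has 4 legal moves → neither.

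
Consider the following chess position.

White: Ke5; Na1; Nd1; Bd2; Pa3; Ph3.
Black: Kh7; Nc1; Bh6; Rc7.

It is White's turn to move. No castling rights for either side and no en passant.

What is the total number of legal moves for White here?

24

White to move; king on e5.
In check: no.
Legal moves: Kf6, Ke6, Kd6, Kf5, Kd5, Ke4, Kd4, Bxh6, Bg5, Ba5, Bf4, Bb4, Be3, Bc3, Be1, Bxc1, Ne3, Nc3, Nf2, Nb2, Nb3, Nc2, h4, a4.
Count: 24.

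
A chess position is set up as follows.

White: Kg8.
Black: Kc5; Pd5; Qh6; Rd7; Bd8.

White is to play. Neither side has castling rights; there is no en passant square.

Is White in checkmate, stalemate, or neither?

White to move; white king on g8.
In check: no.
King squares — f7: attacked by Rd7; g7: attacked by Qh6; h7: attacked by Qh6; f8: attacked by Qh6; h8: attacked by Qh6.
Legal moves for White: none.
Not in check and no legal moves → stalemate.

stalemate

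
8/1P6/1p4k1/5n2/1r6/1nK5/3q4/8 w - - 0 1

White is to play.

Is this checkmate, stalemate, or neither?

White to move; white king on c3.
In check: yes, from the black queen on d2.
King squares — b2: attacked by Qd2; c2: attacked by Qd2; d2: attacked by Nb3; b3: attacked by Rb4; d3: attacked by Qd2; b4: attacked by Qd2; c4: attacked by Rb4; d4: attacked by Qd2.
Legal moves for White: none.
In check with no legal moves → checkmate.

checkmate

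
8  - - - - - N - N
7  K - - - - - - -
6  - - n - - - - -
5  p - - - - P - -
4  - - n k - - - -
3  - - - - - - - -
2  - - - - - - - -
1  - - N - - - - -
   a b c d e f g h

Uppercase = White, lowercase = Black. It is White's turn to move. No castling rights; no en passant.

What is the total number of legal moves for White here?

White to move; king on a7.
In check: yes, from the black knight on c6.
Legal moves: Ka8, Kb7, Ka6.
Count: 3.

3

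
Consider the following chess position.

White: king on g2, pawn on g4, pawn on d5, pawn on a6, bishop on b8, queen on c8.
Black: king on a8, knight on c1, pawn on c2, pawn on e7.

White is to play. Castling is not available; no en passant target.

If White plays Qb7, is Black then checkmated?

After Qb7: black king on a8; in check: yes, from the white queen on b7.
King squares — a7: attacked by Qb7; b7: attacked by Pa6; b8: attacked by Qb7.
Black has no legal moves → checkmate.

yes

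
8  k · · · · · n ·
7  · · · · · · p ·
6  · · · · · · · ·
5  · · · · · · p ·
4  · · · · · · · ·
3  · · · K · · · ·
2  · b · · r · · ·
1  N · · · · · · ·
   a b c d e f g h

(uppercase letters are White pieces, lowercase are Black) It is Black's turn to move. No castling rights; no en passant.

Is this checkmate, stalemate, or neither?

Black to move; black king on a8.
In check: no.
Legal moves for Black include: Ne7, Nh6, Nf6, Kb8, Kb7, Ka7, Re8, Re7, Re6, Re5, Re4, Re3+, Rh2, Rg2, Rf2, Rd2+, Rc2, Re1, ... (list truncated; more exist).
Black has legal moves and is not in check → neither.

neither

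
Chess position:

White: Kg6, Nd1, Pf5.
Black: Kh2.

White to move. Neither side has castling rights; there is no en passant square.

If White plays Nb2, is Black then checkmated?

no

After Nb2: black king on h2; in check: no.
Black is not in check, so this cannot be checkmate.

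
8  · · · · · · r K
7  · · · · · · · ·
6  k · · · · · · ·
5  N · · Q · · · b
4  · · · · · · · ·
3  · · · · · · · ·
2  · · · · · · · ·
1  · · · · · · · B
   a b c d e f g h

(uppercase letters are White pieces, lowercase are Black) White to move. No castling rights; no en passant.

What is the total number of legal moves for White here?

3

White to move; king on h8.
In check: yes, from the black rook on g8.
Legal moves: Kxg8, Kh7, Qxg8.
Count: 3.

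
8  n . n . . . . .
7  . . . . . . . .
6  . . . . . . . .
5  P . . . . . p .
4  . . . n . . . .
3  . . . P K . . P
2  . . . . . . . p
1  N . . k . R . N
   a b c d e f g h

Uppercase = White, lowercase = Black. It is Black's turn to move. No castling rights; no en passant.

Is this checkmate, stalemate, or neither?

Black to move; black king on d1.
In check: yes, from the white rook on f1.
King squares — c1: attacked by Rf1; e1: attacked by Rf1; c2: attacked by Na1; d2: attacked by Ke3; e2: attacked by Ke3.
Legal moves for Black: none.
In check with no legal moves → checkmate.

checkmate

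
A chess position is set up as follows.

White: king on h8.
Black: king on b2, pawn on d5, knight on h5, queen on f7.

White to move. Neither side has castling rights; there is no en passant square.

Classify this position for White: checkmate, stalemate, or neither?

White to move; white king on h8.
In check: no.
King squares — g7: attacked by Nh5; h7: attacked by Qf7; g8: attacked by Qf7.
Legal moves for White: none.
Not in check and no legal moves → stalemate.

stalemate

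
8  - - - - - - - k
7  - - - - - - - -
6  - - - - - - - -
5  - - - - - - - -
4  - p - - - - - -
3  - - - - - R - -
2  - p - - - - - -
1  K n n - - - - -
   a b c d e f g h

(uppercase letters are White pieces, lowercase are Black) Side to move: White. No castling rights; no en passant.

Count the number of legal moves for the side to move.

2

White to move; king on a1.
In check: yes, from the black pawn on b2.
Legal moves: Kxb2, Kxb1.
Count: 2.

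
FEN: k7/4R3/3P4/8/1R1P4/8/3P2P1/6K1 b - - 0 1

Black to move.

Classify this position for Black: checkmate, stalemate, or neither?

Black to move; black king on a8.
In check: no.
King squares — a7: attacked by Re7; b7: attacked by Rb4; b8: attacked by Rb4.
Legal moves for Black: none.
Not in check and no legal moves → stalemate.

stalemate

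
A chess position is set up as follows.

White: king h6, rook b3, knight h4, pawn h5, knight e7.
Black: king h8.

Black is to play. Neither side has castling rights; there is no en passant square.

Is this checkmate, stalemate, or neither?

stalemate

Black to move; black king on h8.
In check: no.
King squares — g7: attacked by Kh6; h7: attacked by Kh6; g8: attacked by Ne7.
Legal moves for Black: none.
Not in check and no legal moves → stalemate.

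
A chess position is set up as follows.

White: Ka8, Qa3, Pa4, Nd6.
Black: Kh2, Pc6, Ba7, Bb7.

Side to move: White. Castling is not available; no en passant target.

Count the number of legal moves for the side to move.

3

White to move; king on a8.
In check: yes, from the black bishop on b7.
Legal moves: Kxb7, Kxa7, Nxb7.
Count: 3.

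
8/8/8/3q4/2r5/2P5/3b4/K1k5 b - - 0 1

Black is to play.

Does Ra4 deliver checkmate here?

yes

After Ra4: white king on a1; in check: yes, from the black rook on a4.
King squares — b1: attacked by Kc1; a2: attacked by Ra4; b2: attacked by Kc1.
White has no legal moves → checkmate.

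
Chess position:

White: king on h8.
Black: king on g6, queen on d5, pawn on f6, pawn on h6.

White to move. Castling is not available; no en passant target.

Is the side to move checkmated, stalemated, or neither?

stalemate

White to move; white king on h8.
In check: no.
King squares — g7: attacked by Kg6; h7: attacked by Kg6; g8: attacked by Qd5.
Legal moves for White: none.
Not in check and no legal moves → stalemate.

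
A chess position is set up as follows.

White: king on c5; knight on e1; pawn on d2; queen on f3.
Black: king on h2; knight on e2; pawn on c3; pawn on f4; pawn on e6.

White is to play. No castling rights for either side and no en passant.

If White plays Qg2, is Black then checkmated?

yes

After Qg2: black king on h2; in check: yes, from the white queen on g2.
King squares — g1: attacked by Qg2; h1: attacked by Qg2; g2: attacked by Ne1; g3: attacked by Qg2; h3: attacked by Qg2.
Black has no legal moves → checkmate.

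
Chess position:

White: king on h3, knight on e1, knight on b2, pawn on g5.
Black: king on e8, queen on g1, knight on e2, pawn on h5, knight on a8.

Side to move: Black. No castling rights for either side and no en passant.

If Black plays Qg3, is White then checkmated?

After Qg3: white king on h3; in check: yes, from the black queen on g3.
King squares — g2: attacked by Qg3; h2: attacked by Qg3; g3: attacked by Ne2; g4: attacked by Qg3; h4: attacked by Qg3.
White has no legal moves → checkmate.

yes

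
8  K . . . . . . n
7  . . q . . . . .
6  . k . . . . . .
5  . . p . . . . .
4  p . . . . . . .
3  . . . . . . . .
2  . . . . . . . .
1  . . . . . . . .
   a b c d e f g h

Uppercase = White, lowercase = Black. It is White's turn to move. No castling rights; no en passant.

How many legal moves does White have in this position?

White to move; king on a8.
In check: no.
Legal moves: none.
Count: 0.

0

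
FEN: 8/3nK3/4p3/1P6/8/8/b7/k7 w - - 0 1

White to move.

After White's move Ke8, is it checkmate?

After Ke8: black king on a1; in check: no.
Black is not in check, so this cannot be checkmate.

no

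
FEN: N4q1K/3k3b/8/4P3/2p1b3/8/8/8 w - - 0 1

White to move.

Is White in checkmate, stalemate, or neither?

White to move; white king on h8.
In check: yes, from the black queen on f8.
King squares — g7: attacked by Qf8; h7: attacked by Be4; g8: attacked by Bh7.
Legal moves for White: none.
In check with no legal moves → checkmate.

checkmate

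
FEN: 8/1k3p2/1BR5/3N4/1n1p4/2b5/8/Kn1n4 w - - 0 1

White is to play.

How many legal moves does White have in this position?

White to move; king on a1.
In check: yes, from the black bishop on c3.
Legal moves: Kxb1, Rxc3, Nxc3.
Count: 3.

3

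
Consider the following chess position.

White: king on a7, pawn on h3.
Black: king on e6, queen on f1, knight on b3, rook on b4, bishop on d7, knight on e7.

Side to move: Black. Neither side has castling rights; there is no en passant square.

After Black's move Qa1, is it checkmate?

After Qa1: white king on a7; in check: yes, from the black queen on a1.
King squares — a6: attacked by Qa1; b6: attacked by Rb4; b7: attacked by Rb4; a8: attacked by Qa1; b8: attacked by Rb4.
White has no legal moves → checkmate.

yes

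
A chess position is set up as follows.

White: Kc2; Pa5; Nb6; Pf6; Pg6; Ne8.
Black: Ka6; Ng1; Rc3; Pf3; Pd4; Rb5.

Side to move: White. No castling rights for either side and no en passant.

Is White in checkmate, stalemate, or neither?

neither

White to move; white king on c2.
In check: yes, from the black rook on c3.
Legal moves for White: Kd2, Kd1.
White is in check but has 2 legal moves → neither.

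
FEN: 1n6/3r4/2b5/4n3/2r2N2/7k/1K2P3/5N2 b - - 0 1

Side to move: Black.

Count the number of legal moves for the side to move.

Black to move; king on h3.
In check: yes, from the white knight on f4.
Legal moves: Kh4, Kg4, Rxf4.
Count: 3.

3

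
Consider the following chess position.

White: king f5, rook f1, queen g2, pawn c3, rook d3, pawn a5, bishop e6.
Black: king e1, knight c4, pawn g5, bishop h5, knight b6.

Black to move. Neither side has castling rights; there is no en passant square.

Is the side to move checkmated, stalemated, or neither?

checkmate

Black to move; black king on e1.
In check: yes, from the white rook on f1.
King squares — d1: attacked by Rf1; f1: attacked by Qg2; d2: attacked by Qg2; e2: attacked by Qg2; f2: attacked by Rf1.
Legal moves for Black: none.
In check with no legal moves → checkmate.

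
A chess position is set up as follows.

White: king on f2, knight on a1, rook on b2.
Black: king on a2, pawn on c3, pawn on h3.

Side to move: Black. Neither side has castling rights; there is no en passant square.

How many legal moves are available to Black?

Black to move; king on a2.
In check: yes, from the white rook on b2.
Legal moves: Ka3, Kxb2, Kxa1, cxb2.
Count: 4.

4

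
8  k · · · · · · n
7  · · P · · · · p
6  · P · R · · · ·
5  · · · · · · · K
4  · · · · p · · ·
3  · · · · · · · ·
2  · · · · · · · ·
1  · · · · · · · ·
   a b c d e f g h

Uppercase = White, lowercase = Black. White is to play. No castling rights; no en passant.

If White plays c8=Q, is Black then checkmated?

After c8=Q: black king on a8; in check: yes, from the white queen on c8.
King squares — a7: attacked by Pb6; b7: attacked by Qc8; b8: attacked by Qc8.
Black has no legal moves → checkmate.

yes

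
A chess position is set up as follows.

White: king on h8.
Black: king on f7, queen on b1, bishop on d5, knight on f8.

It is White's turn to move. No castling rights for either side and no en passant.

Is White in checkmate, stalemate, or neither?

stalemate

White to move; white king on h8.
In check: no.
King squares — g7: attacked by Kf7; h7: attacked by Qb1; g8: attacked by Kf7.
Legal moves for White: none.
Not in check and no legal moves → stalemate.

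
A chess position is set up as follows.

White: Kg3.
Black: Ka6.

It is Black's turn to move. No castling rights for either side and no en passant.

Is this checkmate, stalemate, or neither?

neither

Black to move; black king on a6.
In check: no.
Legal moves for Black: Kb7, Ka7, Kb6, Kb5, Ka5.
Black has 5 legal moves and is not in check → neither.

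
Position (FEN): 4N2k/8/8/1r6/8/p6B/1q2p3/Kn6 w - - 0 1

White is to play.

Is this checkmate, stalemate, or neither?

checkmate

White to move; white king on a1.
In check: yes, from the black queen on b2.
King squares — b1: attacked by Qb2; a2: attacked by Qb2; b2: attacked by Pa3.
Legal moves for White: none.
In check with no legal moves → checkmate.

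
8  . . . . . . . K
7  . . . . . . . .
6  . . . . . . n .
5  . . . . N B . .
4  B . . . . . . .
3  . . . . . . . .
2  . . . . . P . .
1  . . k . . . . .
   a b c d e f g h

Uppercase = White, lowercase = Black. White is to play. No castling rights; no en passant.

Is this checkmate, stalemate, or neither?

neither

White to move; white king on h8.
In check: yes, from the black knight on g6.
King squares — g7: available; h7: available; g8: available.
Legal moves for White: Kg8, Kh7, Kg7, Bxg6, Nxg6.
White is in check but has 5 legal moves → neither.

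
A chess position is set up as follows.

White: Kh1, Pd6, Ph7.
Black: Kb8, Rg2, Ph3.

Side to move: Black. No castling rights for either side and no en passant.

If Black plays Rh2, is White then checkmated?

After Rh2: white king on h1; in check: yes, from the black rook on h2.
White has 2 legal replies: Kxh2, Kg1.
In check but a legal move exists → not checkmate.

no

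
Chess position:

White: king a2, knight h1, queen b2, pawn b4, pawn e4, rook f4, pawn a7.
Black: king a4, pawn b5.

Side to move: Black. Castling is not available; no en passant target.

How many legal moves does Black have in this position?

Black to move; king on a4.
In check: no.
Legal moves: none.
Count: 0.

0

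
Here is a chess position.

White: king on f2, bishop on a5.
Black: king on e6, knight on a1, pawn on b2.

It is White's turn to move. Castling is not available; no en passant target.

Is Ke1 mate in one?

After Ke1: black king on e6; in check: no.
Black is not in check, so this cannot be checkmate.

no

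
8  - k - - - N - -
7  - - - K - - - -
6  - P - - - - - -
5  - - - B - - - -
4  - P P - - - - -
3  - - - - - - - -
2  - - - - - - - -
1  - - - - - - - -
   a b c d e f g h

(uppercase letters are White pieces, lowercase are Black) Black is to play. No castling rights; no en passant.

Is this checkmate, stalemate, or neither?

Black to move; black king on b8.
In check: no.
King squares — a7: attacked by Pb6; b7: attacked by Bd5; c7: attacked by Pb6; a8: attacked by Bd5; c8: attacked by Kd7.
Legal moves for Black: none.
Not in check and no legal moves → stalemate.

stalemate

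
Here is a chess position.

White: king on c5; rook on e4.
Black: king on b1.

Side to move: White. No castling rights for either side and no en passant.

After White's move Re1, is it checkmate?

After Re1: black king on b1; in check: yes, from the white rook on e1.
Black has 3 legal replies: Kc2, Kb2, Ka2.
In check but a legal move exists → not checkmate.

no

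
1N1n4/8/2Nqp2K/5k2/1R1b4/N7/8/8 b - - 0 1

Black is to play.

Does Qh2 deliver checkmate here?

yes

After Qh2: white king on h6; in check: yes, from the black queen on h2.
King squares — g5: attacked by Kf5; h5: attacked by Qh2; g6: attacked by Kf5; g7: attacked by Bd4; h7: attacked by Qh2.
White has no legal moves → checkmate.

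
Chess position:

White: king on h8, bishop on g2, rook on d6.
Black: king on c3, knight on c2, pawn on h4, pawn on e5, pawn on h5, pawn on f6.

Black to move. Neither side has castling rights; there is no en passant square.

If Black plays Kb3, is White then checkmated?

After Kb3: white king on h8; in check: no.
White is not in check, so this cannot be checkmate.

no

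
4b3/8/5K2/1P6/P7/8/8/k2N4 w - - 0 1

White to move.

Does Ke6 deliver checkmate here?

After Ke6: black king on a1; in check: no.
Black is not in check, so this cannot be checkmate.

no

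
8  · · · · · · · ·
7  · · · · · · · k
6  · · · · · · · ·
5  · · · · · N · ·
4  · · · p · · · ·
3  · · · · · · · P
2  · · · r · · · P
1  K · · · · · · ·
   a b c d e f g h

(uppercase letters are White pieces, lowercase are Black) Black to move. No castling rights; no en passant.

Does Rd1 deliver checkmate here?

After Rd1: white king on a1; in check: yes, from the black rook on d1.
White has 2 legal replies: Kb2, Ka2.
In check but a legal move exists → not checkmate.

no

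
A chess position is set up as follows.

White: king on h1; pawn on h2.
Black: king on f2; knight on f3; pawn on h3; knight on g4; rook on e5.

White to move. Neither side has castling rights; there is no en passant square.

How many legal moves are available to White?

White to move; king on h1.
In check: no.
Legal moves: none.
Count: 0.

0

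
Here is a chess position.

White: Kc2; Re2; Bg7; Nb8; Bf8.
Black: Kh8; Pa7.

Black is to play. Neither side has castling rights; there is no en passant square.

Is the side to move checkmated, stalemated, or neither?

neither

Black to move; black king on h8.
In check: yes, from the white bishop on g7.
King squares — g7: attacked by Bf8; h7: available; g8: available.
Legal moves for Black: Kg8, Kh7.
Black is in check but has 2 legal moves → neither.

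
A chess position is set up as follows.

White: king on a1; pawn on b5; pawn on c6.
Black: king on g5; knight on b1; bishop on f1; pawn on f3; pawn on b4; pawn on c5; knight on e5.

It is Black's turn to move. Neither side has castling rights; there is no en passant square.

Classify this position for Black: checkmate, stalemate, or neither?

Black to move; black king on g5.
In check: no.
Legal moves for Black include: Kh6, Kg6, Kf6, Kh5, Kf5, Kh4, Kg4, Kf4, Nf7, Nd7, Ng6, Nxc6, Ng4, Nc4, Nd3, Bxb5, Bc4, Bh3, ... (list truncated; more exist).
Black has legal moves and is not in check → neither.

neither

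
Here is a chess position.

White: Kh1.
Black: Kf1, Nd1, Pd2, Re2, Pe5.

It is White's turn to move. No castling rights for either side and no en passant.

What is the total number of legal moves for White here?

White to move; king on h1.
In check: no.
Legal moves: none.
Count: 0.

0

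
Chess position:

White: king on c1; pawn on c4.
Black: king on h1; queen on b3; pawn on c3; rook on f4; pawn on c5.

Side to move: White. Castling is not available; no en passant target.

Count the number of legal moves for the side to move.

White to move; king on c1.
In check: no.
Legal moves: none.
Count: 0.

0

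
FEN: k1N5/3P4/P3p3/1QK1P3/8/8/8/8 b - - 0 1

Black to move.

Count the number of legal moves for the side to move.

0

Black to move; king on a8.
In check: no.
Legal moves: none.
Count: 0.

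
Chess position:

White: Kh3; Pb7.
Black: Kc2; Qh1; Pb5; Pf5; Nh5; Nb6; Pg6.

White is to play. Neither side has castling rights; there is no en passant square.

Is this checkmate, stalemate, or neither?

White to move; white king on h3.
In check: yes, from the black queen on h1.
King squares — g2: attacked by Qh1; h2: attacked by Qh1; g3: attacked by Nh5; g4: attacked by Pf5; h4: attacked by Qh1.
Legal moves for White: none.
In check with no legal moves → checkmate.

checkmate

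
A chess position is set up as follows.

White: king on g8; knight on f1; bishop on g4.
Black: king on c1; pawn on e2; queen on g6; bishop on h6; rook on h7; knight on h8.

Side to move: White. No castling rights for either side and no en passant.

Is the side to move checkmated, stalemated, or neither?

checkmate

White to move; white king on g8.
In check: yes, from the black queen on g6.
King squares — f7: attacked by Qg6; g7: attacked by Qg6; h7: attacked by Qg6; f8: attacked by Bh6; h8: attacked by Rh7.
Legal moves for White: none.
In check with no legal moves → checkmate.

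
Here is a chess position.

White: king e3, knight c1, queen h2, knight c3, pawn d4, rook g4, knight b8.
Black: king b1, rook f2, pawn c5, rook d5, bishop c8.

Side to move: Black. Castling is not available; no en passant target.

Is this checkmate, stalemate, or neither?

Black to move; black king on b1.
In check: yes, from the white knight on c3.
Legal moves for Black: Kc2, Kb2, Kxc1, Ka1.
Black is in check but has 4 legal moves → neither.

neither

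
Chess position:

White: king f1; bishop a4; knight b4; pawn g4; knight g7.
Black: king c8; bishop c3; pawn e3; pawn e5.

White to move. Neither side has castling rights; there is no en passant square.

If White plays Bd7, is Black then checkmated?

After Bd7: black king on c8; in check: yes, from the white bishop on d7.
Black has 5 legal replies: Kd8, Kb8, Kxd7, Kc7, Kb7.
In check but a legal move exists → not checkmate.

no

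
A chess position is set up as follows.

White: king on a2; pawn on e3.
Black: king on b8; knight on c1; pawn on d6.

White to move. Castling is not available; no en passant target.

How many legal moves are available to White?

4

White to move; king on a2.
In check: yes, from the black knight on c1.
Legal moves: Ka3, Kb2, Kb1, Ka1.
Count: 4.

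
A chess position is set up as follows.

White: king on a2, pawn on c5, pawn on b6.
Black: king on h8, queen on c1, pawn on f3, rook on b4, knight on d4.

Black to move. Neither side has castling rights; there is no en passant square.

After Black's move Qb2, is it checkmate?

After Qb2: white king on a2; in check: yes, from the black queen on b2.
King squares — a1: attacked by Qb2; b1: attacked by Qb2; b2: attacked by Rb4; a3: attacked by Qb2; b3: attacked by Qb2.
White has no legal moves → checkmate.

yes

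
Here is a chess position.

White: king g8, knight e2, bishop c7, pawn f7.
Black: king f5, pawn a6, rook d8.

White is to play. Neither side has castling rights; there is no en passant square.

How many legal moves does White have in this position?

7

White to move; king on g8.
In check: yes, from the black rook on d8.
Legal moves: Kh7, Kg7, Bxd8, f8=Q+, f8=R+, f8=B, f8=N.
Count: 7.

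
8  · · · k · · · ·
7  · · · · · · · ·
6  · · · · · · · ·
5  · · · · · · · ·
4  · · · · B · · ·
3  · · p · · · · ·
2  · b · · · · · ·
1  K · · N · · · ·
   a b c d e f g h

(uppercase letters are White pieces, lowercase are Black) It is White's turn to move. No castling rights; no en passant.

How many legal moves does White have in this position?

3

White to move; king on a1.
In check: yes, from the black bishop on b2.
Legal moves: Ka2, Kb1, Nxb2.
Count: 3.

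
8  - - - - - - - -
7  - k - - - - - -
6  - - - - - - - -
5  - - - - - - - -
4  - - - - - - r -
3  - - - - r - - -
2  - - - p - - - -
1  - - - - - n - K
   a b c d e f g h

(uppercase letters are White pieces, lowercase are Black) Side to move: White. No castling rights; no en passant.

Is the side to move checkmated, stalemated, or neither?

White to move; white king on h1.
In check: no.
King squares — g1: attacked by Rg4; g2: attacked by Rg4; h2: attacked by Nf1.
Legal moves for White: none.
Not in check and no legal moves → stalemate.

stalemate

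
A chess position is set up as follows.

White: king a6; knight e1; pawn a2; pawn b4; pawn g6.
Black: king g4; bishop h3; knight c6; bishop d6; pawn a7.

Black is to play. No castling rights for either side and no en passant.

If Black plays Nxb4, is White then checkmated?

After Nxb4: white king on a6; in check: yes, from the black knight on b4.
White has 4 legal replies: Kb7, Kxa7, Kb5, Ka5.
In check but a legal move exists → not checkmate.

no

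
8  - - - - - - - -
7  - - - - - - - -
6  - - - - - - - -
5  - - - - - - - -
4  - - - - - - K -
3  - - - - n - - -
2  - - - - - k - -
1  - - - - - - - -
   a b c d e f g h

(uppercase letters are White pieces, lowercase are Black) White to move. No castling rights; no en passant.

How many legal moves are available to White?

5

White to move; king on g4.
In check: yes, from the black knight on e3.
Legal moves: Kh5, Kg5, Kh4, Kf4, Kh3.
Count: 5.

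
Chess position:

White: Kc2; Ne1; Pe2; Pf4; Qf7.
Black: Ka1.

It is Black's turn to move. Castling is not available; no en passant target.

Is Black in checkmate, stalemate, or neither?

Black to move; black king on a1.
In check: no.
King squares — b1: attacked by Kc2; a2: attacked by Qf7; b2: attacked by Kc2.
Legal moves for Black: none.
Not in check and no legal moves → stalemate.

stalemate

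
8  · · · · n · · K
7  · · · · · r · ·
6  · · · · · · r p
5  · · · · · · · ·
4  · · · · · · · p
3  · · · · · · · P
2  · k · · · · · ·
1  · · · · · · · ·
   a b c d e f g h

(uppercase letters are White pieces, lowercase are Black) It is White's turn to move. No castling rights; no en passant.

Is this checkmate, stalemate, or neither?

White to move; white king on h8.
In check: no.
King squares — g7: attacked by Rg6; h7: attacked by Rf7; g8: attacked by Rg6.
Legal moves for White: none.
Not in check and no legal moves → stalemate.

stalemate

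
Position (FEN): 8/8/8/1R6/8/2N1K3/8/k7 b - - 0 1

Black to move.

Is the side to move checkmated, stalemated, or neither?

stalemate

Black to move; black king on a1.
In check: no.
King squares — b1: attacked by Nc3; a2: attacked by Nc3; b2: attacked by Rb5.
Legal moves for Black: none.
Not in check and no legal moves → stalemate.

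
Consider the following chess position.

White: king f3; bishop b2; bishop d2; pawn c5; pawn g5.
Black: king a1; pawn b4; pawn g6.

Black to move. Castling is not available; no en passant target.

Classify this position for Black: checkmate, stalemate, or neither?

neither

Black to move; black king on a1.
In check: yes, from the white bishop on b2.
Legal moves for Black: Kxb2, Ka2, Kb1.
Black is in check but has 3 legal moves → neither.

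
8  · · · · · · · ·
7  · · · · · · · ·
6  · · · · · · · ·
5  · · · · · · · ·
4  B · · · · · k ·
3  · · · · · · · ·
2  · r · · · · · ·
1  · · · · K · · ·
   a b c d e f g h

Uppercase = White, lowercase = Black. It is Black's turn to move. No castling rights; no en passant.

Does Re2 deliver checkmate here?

After Re2: white king on e1; in check: yes, from the black rook on e2.
White has 3 legal replies: Kxe2, Kf1, Kd1.
In check but a legal move exists → not checkmate.

no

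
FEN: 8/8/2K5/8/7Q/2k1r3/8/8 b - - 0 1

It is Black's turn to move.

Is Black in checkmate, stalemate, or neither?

neither

Black to move; black king on c3.
In check: no.
Legal moves for Black: Re8, Re7, Re6+, Re5, Re4, Rh3, Rg3, Rf3, Rd3, Re2, Re1, Kd3, Kb3, Kd2, Kc2, Kb2.
Black has 16 legal moves and is not in check → neither.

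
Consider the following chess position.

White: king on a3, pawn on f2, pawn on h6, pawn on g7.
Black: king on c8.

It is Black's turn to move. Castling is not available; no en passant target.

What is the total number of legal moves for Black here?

5

Black to move; king on c8.
In check: no.
Legal moves: Kd8, Kb8, Kd7, Kc7, Kb7.
Count: 5.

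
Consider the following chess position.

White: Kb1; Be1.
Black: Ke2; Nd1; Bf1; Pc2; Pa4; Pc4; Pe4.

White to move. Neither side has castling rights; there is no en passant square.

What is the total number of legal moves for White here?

White to move; king on b1.
In check: yes, from the black pawn on c2.
Legal moves: Kxc2, Ka2, Kc1, Ka1.
Count: 4.

4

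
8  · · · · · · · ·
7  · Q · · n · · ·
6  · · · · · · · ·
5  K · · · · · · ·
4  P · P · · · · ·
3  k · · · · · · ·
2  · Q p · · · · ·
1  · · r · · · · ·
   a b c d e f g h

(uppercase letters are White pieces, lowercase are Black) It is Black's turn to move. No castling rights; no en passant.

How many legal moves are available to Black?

Black to move; king on a3.
In check: yes, from the white queen on b2.
Legal moves: none.
Count: 0.

0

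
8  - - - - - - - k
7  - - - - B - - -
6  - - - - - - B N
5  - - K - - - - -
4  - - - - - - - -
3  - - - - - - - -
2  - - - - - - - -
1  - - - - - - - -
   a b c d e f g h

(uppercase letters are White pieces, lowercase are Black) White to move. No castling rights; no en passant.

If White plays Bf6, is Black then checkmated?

yes

After Bf6: black king on h8; in check: yes, from the white bishop on f6.
King squares — g7: attacked by Bf6; h7: attacked by Bg6; g8: attacked by Nh6.
Black has no legal moves → checkmate.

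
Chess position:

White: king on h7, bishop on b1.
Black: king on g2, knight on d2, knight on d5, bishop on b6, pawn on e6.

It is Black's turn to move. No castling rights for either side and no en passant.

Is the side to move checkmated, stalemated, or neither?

Black to move; black king on g2.
In check: no.
Legal moves for Black include: Bd8, Bc7, Ba7, Bc5, Ba5, Bd4, Be3, Bf2, Bg1, Ne7, Nc7, Nf6+, Nf4, Nb4, Ne3, Nc3, Kh3, Kg3, ... (list truncated; more exist).
Black has legal moves and is not in check → neither.

neither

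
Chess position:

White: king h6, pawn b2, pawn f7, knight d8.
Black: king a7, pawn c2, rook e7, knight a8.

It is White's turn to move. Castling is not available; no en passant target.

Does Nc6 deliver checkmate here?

no

After Nc6: black king on a7; in check: yes, from the white knight on c6.
Black has 3 legal replies: Kb7, Kb6, Ka6.
In check but a legal move exists → not checkmate.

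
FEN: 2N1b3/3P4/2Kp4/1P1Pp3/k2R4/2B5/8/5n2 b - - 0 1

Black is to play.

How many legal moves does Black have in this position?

3

Black to move; king on a4.
In check: yes, from the white rook on d4.
Legal moves: Kb3, Ka3, exd4.
Count: 3.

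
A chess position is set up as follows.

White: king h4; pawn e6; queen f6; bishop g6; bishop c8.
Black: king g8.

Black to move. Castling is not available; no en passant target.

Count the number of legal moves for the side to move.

0

Black to move; king on g8.
In check: no.
Legal moves: none.
Count: 0.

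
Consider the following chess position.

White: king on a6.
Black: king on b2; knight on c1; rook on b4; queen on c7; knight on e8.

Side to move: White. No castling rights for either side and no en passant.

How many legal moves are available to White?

White to move; king on a6.
In check: no.
Legal moves: none.
Count: 0.

0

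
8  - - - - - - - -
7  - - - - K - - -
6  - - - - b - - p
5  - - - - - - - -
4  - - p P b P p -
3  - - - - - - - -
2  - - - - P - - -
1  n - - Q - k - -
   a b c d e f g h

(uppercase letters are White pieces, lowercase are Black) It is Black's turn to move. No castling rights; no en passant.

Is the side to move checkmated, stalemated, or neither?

neither

Black to move; black king on f1.
In check: yes, from the white queen on d1.
King squares — e1: attacked by Qd1; g1: attacked by Qd1; e2: attacked by Qd1; f2: available; g2: available.
Legal moves for Black: Kg2, Kf2.
Black is in check but has 2 legal moves → neither.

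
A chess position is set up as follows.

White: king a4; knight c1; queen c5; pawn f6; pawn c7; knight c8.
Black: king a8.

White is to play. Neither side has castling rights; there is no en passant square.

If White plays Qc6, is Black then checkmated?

After Qc6: black king on a8; in check: yes, from the white queen on c6.
King squares — a7: attacked by Nc8; b7: attacked by Qc6; b8: attacked by Pc7.
Black has no legal moves → checkmate.

yes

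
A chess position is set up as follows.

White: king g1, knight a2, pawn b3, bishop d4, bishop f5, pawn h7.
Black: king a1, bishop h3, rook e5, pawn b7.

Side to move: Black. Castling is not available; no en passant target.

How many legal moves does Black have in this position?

1

Black to move; king on a1.
In check: yes, from the white bishop on d4.
Legal moves: Kxa2.
Count: 1.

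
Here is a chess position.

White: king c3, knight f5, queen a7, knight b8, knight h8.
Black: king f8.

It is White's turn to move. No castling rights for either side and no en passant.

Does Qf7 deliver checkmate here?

yes

After Qf7: black king on f8; in check: yes, from the white queen on f7.
King squares — e7: attacked by Nf5; f7: attacked by Nh8; g7: attacked by Nf5; e8: attacked by Qf7; g8: attacked by Qf7.
Black has no legal moves → checkmate.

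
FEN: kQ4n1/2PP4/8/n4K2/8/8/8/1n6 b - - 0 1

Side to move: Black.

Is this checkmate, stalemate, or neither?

Black to move; black king on a8.
In check: yes, from the white queen on b8.
King squares — a7: attacked by Qb8; b7: attacked by Qb8; b8: attacked by Pc7.
Legal moves for Black: none.
In check with no legal moves → checkmate.

checkmate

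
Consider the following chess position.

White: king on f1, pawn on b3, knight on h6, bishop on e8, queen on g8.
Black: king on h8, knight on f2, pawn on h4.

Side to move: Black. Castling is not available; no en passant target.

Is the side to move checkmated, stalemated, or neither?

Black to move; black king on h8.
In check: yes, from the white queen on g8.
King squares — g7: attacked by Qg8; h7: attacked by Qg8; g8: attacked by Nh6.
Legal moves for Black: none.
In check with no legal moves → checkmate.

checkmate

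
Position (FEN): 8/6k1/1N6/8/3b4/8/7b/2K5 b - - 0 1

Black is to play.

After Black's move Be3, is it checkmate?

After Be3: white king on c1; in check: yes, from the black bishop on e3.
White has 4 legal replies: Kc2, Kb2, Kd1, Kb1.
In check but a legal move exists → not checkmate.

no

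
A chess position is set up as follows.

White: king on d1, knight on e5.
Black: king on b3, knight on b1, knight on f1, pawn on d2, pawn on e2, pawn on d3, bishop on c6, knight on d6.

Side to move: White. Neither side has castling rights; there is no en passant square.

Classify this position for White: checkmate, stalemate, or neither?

White to move; white king on d1.
In check: yes, from the black pawn on e2.
King squares — c1: attacked by Pd2; e1: attacked by Pd2; c2: attacked by Kb3; d2: attacked by Nb1; e2: attacked by Pd3.
Legal moves for White: none.
In check with no legal moves → checkmate.

checkmate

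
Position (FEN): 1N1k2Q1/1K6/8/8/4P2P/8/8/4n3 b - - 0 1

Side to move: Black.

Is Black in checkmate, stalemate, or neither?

neither

Black to move; black king on d8.
In check: yes, from the white queen on g8.
King squares — c7: attacked by Kb7; d7: attacked by Nb8; e7: available; c8: attacked by Kb7; e8: attacked by Qg8.
Legal moves for Black: Ke7.
Black is in check but has 1 legal move → neither.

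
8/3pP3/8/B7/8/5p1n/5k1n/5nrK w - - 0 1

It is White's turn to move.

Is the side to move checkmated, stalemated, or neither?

White to move; white king on h1.
In check: yes, from the black rook on g1.
King squares — g1: attacked by Kf2; g2: attacked by Rg1; h2: attacked by Nf1.
Legal moves for White: none.
In check with no legal moves → checkmate.

checkmate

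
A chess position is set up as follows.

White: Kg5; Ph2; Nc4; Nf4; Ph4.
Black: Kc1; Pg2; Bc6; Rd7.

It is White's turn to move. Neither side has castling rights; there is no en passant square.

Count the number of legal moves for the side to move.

White to move; king on g5.
In check: no.
Legal moves: Kh6, Kg6, Kf6, Kh5, Kf5, Kg4, Ng6, Ne6, Nh5, Nd5, Nh3, Nd3+, Nxg2, Ne2+, Nd6, Nb6, Ne5, Na5, Ne3, Na3, Nd2, Nb2, h5, h3.
Count: 24.

24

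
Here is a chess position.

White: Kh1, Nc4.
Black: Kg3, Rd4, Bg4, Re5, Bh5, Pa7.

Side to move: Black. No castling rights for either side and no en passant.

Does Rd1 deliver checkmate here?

After Rd1: white king on h1; in check: yes, from the black rook on d1.
King squares — g1: attacked by Rd1; g2: attacked by Kg3; h2: attacked by Kg3.
White has no legal moves → checkmate.

yes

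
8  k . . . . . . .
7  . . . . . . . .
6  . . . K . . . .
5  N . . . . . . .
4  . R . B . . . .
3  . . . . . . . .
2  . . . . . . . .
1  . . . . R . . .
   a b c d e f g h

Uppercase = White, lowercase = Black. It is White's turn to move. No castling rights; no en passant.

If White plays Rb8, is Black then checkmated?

no

After Rb8: black king on a8; in check: yes, from the white rook on b8.
Black has 1 legal reply: Kxb8.
In check but a legal move exists → not checkmate.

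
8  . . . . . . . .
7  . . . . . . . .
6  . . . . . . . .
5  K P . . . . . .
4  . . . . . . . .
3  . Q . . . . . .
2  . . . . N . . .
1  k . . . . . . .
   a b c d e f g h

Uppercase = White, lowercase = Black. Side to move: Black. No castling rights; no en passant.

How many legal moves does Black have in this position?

Black to move; king on a1.
In check: no.
Legal moves: none.
Count: 0.

0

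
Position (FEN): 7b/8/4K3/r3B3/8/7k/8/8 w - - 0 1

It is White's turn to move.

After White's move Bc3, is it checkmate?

no

After Bc3: black king on h3; in check: no.
Black is not in check, so this cannot be checkmate.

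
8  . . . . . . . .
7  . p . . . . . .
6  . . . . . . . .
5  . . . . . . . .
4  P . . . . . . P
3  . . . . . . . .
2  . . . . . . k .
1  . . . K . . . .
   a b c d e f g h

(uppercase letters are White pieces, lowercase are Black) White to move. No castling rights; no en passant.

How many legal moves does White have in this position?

7

White to move; king on d1.
In check: no.
Legal moves: Ke2, Kd2, Kc2, Ke1, Kc1, h5, a5.
Count: 7.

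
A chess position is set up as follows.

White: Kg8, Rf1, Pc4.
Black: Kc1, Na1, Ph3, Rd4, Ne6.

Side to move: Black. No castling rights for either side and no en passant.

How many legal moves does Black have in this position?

Black to move; king on c1.
In check: yes, from the white rook on f1.
Legal moves: Kd2, Kc2, Kb2, Rd1.
Count: 4.

4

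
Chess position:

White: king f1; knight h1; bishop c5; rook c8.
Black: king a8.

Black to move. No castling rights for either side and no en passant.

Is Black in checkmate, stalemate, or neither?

neither

Black to move; black king on a8.
In check: yes, from the white rook on c8.
Legal moves for Black: Kb7.
Black is in check but has 1 legal move → neither.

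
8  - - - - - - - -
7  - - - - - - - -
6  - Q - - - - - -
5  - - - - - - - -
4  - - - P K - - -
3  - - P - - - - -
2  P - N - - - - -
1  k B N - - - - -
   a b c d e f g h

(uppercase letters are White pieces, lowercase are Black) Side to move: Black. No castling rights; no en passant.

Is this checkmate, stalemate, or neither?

checkmate

Black to move; black king on a1.
In check: yes, from the white knight on c2.
King squares — b1: attacked by Qb6; a2: attacked by Bb1; b2: attacked by Qb6.
Legal moves for Black: none.
In check with no legal moves → checkmate.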